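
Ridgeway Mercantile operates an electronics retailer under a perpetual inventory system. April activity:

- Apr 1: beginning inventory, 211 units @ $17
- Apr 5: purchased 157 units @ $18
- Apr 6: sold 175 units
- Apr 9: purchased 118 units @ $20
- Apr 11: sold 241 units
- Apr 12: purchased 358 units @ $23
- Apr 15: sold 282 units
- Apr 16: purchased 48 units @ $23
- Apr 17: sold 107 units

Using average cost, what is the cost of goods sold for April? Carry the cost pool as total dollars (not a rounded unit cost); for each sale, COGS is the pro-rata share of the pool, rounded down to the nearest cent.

COGS = $16,159.22

After Apr 1: 211 on hand, pool $3,587.00 (≈ $17.0000 each)
After Apr 5: 368 on hand, pool $6,413.00 (≈ $17.4266 each)
Apr 6, sell 175: 175/368 × $6,413.00 → $3,049.66
After Apr 9: 311 on hand, pool $5,723.34 (≈ $18.4030 each)
Apr 11, sell 241: 241/311 × $5,723.34 → $4,435.12
After Apr 12: 428 on hand, pool $9,522.22 (≈ $22.2482 each)
Apr 15, sell 282: 282/428 × $9,522.22 → $6,273.98
After Apr 16: 194 on hand, pool $4,352.24 (≈ $22.4342 each)
Apr 17, sell 107: 107/194 × $4,352.24 → $2,400.46
Total COGS = $3,049.66 + $4,435.12 + $6,273.98 + $2,400.46 = $16,159.22
Ending inventory (cost pool remaining) = $1,951.78
Check: goods available $18,111.00 = COGS $16,159.22 + ending $1,951.78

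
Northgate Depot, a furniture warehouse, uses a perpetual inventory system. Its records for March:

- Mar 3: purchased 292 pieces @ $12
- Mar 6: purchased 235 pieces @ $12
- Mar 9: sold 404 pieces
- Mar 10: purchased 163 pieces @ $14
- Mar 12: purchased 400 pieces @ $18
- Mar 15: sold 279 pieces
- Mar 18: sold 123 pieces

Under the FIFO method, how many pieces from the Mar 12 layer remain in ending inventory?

284

Mar 9, 404 sold [FIFO — oldest first]: 292 @ $12 + 112 @ $12 = $4,848
Mar 15, 279 sold [FIFO — oldest first]: 123 @ $12 + 156 @ $14 = $3,660
Mar 18, 123 sold [FIFO — oldest first]: 7 @ $14 + 116 @ $18 = $2,186
Total COGS = $4,848 + $3,660 + $2,186 = $10,694
Ending inventory: 284 @ $18 = $5,112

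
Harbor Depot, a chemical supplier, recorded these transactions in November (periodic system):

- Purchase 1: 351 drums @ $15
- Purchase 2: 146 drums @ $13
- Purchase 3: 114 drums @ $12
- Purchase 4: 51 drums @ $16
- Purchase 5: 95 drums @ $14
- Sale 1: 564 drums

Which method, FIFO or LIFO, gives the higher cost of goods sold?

FIFO

FIFO COGS: 351 @ $15 + 146 @ $13 + 67 @ $12 = $7,967
LIFO COGS: 95 @ $14 + 51 @ $16 + 114 @ $12 + 146 @ $13 + 158 @ $15 = $7,782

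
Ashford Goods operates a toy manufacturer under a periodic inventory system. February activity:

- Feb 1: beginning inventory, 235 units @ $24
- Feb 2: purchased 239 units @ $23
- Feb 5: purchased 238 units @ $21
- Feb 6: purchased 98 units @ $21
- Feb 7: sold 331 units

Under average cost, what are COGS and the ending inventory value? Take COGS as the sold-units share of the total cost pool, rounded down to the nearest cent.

COGS = $7,434.42; ending inventory = $10,758.58

Feb 7, sell 331: 331/810 × $18,193.00 → $7,434.42
Ending inventory (cost pool remaining) = $10,758.58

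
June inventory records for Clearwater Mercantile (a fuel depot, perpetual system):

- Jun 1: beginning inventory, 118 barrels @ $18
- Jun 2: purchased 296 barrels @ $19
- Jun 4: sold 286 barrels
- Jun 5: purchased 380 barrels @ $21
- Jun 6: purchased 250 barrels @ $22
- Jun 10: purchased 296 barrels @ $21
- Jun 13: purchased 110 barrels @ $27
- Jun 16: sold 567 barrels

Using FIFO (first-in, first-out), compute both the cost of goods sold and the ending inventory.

Jun 4, 286 sold [FIFO — oldest first]: 118 @ $18 + 168 @ $19 = $5,316
Jun 16, 567 sold [FIFO — oldest first]: 128 @ $19 + 380 @ $21 + 59 @ $22 = $11,710
Total COGS = $5,316 + $11,710 = $17,026
Ending inventory: 191 @ $22 + 296 @ $21 + 110 @ $27 = $13,388

COGS = $17,026; ending inventory = $13,388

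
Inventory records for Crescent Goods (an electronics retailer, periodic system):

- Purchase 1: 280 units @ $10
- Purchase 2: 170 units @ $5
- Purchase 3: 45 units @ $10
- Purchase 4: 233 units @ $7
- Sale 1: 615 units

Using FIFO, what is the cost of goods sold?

Sale 1 (615) [FIFO — oldest first]: 280 @ $10 + 170 @ $5 + 45 @ $10 + 120 @ $7 = $4,940
Ending inventory: 113 @ $7 = $791
Check: goods available $5,731 = COGS $4,940 + ending $791

COGS = $4,940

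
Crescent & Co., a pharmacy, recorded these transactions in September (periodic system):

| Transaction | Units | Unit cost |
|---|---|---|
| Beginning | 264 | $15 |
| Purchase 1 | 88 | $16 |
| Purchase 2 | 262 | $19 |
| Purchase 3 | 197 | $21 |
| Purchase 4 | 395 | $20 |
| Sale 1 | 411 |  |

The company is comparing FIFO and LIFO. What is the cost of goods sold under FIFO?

FIFO COGS: 264 @ $15 + 88 @ $16 + 59 @ $19 = $6,489
LIFO COGS: 395 @ $20 + 16 @ $21 = $8,236

COGS = $6,489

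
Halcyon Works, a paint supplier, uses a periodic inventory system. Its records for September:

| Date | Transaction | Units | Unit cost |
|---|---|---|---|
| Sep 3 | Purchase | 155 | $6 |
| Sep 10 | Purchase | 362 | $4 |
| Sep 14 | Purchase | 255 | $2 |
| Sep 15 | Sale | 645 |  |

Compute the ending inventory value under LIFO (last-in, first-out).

Ending inventory = $762

Sep 15, 645 sold [LIFO — newest first]: 255 @ $2 + 362 @ $4 + 28 @ $6 = $2,126
Ending inventory: 127 @ $6 = $762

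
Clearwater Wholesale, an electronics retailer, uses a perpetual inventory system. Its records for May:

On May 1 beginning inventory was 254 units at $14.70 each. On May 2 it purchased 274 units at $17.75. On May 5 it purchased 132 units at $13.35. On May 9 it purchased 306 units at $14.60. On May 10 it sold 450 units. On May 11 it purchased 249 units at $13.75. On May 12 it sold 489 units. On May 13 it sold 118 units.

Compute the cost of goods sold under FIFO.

May 10, 450 sold [FIFO — oldest first]: 254 @ $14.70 + 196 @ $17.75 = $7,212.80
May 12, 489 sold [FIFO — oldest first]: 78 @ $17.75 + 132 @ $13.35 + 279 @ $14.60 = $7,220.10
May 13, 118 sold [FIFO — oldest first]: 27 @ $14.60 + 91 @ $13.75 = $1,645.45
Total COGS = $7,212.80 + $7,220.10 + $1,645.45 = $16,078.35
Ending inventory: 158 @ $13.75 = $2,172.50

COGS = $16,078.35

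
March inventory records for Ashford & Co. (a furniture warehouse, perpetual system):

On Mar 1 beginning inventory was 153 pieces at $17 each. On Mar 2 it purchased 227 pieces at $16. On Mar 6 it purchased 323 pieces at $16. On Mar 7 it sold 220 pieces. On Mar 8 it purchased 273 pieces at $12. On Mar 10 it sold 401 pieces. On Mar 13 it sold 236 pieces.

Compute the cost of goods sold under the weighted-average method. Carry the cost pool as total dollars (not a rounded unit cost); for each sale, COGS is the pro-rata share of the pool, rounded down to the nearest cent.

After Mar 1: 153 on hand, pool $2,601.00 (≈ $17.0000 each)
After Mar 2: 380 on hand, pool $6,233.00 (≈ $16.4026 each)
After Mar 6: 703 on hand, pool $11,401.00 (≈ $16.2176 each)
Mar 7, sell 220: 220/703 × $11,401.00 → $3,567.88
After Mar 8: 756 on hand, pool $11,109.12 (≈ $14.6946 each)
Mar 10, sell 401: 401/756 × $11,109.12 → $5,892.53
Mar 13, sell 236: 236/355 × $5,216.59 → $3,467.93
Total COGS = $3,567.88 + $5,892.53 + $3,467.93 = $12,928.34
Ending inventory (cost pool remaining) = $1,748.66
Check: goods available $14,677.00 = COGS $12,928.34 + ending $1,748.66

COGS = $12,928.34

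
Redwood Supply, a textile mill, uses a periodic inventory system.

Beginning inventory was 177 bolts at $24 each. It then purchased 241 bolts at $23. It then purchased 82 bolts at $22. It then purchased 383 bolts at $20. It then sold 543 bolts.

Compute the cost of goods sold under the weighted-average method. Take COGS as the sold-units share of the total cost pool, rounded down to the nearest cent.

Sale 1, sell 543: 543/883 × $19,255.00 → $11,840.84
Ending inventory (cost pool remaining) = $7,414.16
Check: goods available $19,255.00 = COGS $11,840.84 + ending $7,414.16

COGS = $11,840.84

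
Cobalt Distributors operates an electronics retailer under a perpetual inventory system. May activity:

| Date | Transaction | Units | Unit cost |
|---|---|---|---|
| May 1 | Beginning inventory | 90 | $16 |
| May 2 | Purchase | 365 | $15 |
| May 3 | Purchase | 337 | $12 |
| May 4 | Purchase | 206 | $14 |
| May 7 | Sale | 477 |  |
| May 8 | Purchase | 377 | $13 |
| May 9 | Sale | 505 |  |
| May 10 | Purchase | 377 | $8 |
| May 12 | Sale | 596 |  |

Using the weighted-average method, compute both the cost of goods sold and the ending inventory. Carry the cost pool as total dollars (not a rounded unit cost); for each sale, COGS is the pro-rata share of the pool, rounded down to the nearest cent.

COGS = $19,879.09; ending inventory = $1,880.91

After May 1: 90 on hand, pool $1,440.00 (≈ $16.0000 each)
After May 2: 455 on hand, pool $6,915.00 (≈ $15.1978 each)
After May 3: 792 on hand, pool $10,959.00 (≈ $13.8371 each)
After May 4: 998 on hand, pool $13,843.00 (≈ $13.8707 each)
May 7, sell 477: 477/998 × $13,843.00 → $6,616.34
After May 8: 898 on hand, pool $12,127.66 (≈ $13.5052 each)
May 9, sell 505: 505/898 × $12,127.66 → $6,820.12
After May 10: 770 on hand, pool $8,323.54 (≈ $10.8098 each)
May 12, sell 596: 596/770 × $8,323.54 → $6,442.63
Total COGS = $6,616.34 + $6,820.12 + $6,442.63 = $19,879.09
Ending inventory (cost pool remaining) = $1,880.91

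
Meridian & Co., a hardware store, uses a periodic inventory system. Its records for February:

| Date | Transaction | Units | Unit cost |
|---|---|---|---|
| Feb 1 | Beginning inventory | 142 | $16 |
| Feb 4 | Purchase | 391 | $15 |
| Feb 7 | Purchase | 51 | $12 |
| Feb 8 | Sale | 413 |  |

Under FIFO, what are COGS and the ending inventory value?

COGS = $6,337; ending inventory = $2,412

Feb 8, 413 sold [FIFO — oldest first]: 142 @ $16 + 271 @ $15 = $6,337
Ending inventory: 120 @ $15 + 51 @ $12 = $2,412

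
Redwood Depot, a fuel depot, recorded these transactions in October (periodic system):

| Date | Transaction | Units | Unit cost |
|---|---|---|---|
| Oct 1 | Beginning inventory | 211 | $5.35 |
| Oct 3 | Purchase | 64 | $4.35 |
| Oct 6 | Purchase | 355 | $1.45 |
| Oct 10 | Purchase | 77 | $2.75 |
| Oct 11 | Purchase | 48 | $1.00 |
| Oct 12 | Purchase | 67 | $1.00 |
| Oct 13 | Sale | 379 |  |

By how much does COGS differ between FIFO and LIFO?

FIFO COGS: 211 @ $5.35 + 64 @ $4.35 + 104 @ $1.45 = $1,558.05
LIFO COGS: 67 @ $1.00 + 48 @ $1.00 + 77 @ $2.75 + 187 @ $1.45 = $597.90
Difference = |$1,558.05 − $597.90| = $960.15

$960.15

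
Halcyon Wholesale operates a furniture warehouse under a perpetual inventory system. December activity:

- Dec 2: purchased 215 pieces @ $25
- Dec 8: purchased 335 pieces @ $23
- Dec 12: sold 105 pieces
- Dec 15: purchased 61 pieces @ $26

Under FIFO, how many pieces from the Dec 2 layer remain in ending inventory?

Dec 12, 105 sold [FIFO — oldest first]: 105 @ $25 = $2,625
Ending inventory: 110 @ $25 + 335 @ $23 + 61 @ $26 = $12,041

110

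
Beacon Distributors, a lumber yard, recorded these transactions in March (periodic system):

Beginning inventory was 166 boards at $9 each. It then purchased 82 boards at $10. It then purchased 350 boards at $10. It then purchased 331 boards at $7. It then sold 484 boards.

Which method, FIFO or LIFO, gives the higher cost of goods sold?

FIFO

FIFO COGS: 166 @ $9 + 82 @ $10 + 236 @ $10 = $4,674
LIFO COGS: 331 @ $7 + 153 @ $10 = $3,847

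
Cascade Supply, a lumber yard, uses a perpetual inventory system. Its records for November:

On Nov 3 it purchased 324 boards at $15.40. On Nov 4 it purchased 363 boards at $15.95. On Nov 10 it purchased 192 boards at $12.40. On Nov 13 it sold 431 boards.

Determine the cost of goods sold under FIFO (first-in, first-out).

Nov 13, 431 sold [FIFO — oldest first]: 324 @ $15.40 + 107 @ $15.95 = $6,696.25
Ending inventory: 256 @ $15.95 + 192 @ $12.40 = $6,464.00

COGS = $6,696.25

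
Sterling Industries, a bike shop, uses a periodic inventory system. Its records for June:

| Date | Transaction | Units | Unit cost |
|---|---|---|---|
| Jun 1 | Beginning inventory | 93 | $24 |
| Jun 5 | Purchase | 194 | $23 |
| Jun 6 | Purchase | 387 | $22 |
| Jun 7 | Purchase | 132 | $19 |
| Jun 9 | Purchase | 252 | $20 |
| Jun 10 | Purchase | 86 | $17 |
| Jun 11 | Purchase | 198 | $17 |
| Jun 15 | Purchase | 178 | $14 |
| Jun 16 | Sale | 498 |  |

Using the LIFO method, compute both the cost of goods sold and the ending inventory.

COGS = $8,040; ending inventory = $22,036

Jun 16, 498 sold [LIFO — newest first]: 178 @ $14 + 198 @ $17 + 86 @ $17 + 36 @ $20 = $8,040
Ending inventory: 93 @ $24 + 194 @ $23 + 387 @ $22 + 132 @ $19 + 216 @ $20 = $22,036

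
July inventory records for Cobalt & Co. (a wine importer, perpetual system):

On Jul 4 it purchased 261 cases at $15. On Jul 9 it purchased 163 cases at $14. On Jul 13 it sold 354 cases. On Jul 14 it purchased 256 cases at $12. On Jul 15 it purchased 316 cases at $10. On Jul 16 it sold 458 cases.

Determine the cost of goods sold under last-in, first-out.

Jul 13, 354 sold [LIFO — newest first]: 163 @ $14 + 191 @ $15 = $5,147
Jul 16, 458 sold [LIFO — newest first]: 316 @ $10 + 142 @ $12 = $4,864
Total COGS = $5,147 + $4,864 = $10,011
Ending inventory: 70 @ $15 + 114 @ $12 = $2,418
Check: goods available $12,429 = COGS $10,011 + ending $2,418

COGS = $10,011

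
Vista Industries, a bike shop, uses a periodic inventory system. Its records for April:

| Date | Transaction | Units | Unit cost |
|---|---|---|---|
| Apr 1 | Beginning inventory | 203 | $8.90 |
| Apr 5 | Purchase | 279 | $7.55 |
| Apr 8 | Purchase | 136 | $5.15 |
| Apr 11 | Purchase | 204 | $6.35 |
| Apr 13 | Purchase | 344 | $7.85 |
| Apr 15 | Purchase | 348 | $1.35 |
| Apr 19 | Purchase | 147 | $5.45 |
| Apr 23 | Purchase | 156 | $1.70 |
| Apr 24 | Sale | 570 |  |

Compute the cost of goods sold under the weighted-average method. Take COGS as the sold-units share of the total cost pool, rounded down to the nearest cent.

Apr 24, sell 570: 570/1817 × $10,145.50 → $3,182.68
Ending inventory (cost pool remaining) = $6,962.82

COGS = $3,182.68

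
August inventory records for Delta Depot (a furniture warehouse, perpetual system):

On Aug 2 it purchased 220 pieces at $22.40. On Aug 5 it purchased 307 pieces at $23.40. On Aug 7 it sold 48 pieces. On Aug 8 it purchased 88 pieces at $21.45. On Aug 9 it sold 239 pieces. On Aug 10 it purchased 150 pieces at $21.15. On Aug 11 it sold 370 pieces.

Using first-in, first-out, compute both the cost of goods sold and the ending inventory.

Aug 7, 48 sold [FIFO — oldest first]: 48 @ $22.40 = $1,075.20
Aug 9, 239 sold [FIFO — oldest first]: 172 @ $22.40 + 67 @ $23.40 = $5,420.60
Aug 11, 370 sold [FIFO — oldest first]: 240 @ $23.40 + 88 @ $21.45 + 42 @ $21.15 = $8,391.90
Total COGS = $1,075.20 + $5,420.60 + $8,391.90 = $14,887.70
Ending inventory: 108 @ $21.15 = $2,284.20
Check: goods available $17,171.90 = COGS $14,887.70 + ending $2,284.20

COGS = $14,887.70; ending inventory = $2,284.20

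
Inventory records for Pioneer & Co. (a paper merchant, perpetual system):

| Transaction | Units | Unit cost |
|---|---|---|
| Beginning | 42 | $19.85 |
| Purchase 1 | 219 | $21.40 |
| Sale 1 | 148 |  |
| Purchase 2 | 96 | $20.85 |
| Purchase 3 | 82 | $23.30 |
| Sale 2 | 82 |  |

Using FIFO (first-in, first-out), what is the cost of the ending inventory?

Ending inventory = $4,575.60

Sale 1 (148) [FIFO — oldest first]: 42 @ $19.85 + 106 @ $21.40 = $3,102.10
Sale 2 (82) [FIFO — oldest first]: 82 @ $21.40 = $1,754.80
Total COGS = $3,102.10 + $1,754.80 = $4,856.90
Ending inventory: 31 @ $21.40 + 96 @ $20.85 + 82 @ $23.30 = $4,575.60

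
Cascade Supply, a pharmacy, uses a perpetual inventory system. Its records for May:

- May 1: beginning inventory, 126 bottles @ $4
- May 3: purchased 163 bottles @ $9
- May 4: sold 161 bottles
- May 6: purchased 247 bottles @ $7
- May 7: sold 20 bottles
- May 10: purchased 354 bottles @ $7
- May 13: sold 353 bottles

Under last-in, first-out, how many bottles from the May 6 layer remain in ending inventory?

May 4, 161 sold [LIFO — newest first]: 161 @ $9 = $1,449
May 7, 20 sold [LIFO — newest first]: 20 @ $7 = $140
May 13, 353 sold [LIFO — newest first]: 353 @ $7 = $2,471
Total COGS = $1,449 + $140 + $2,471 = $4,060
Ending inventory: 126 @ $4 + 2 @ $9 + 227 @ $7 + 1 @ $7 = $2,118

227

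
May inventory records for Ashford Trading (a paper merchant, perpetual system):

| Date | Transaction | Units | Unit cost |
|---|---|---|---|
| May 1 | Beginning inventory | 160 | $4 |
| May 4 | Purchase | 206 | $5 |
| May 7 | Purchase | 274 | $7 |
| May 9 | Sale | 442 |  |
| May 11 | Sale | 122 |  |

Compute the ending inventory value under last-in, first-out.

Ending inventory = $304

May 9, 442 sold [LIFO — newest first]: 274 @ $7 + 168 @ $5 = $2,758
May 11, 122 sold [LIFO — newest first]: 38 @ $5 + 84 @ $4 = $526
Total COGS = $2,758 + $526 = $3,284
Ending inventory: 76 @ $4 = $304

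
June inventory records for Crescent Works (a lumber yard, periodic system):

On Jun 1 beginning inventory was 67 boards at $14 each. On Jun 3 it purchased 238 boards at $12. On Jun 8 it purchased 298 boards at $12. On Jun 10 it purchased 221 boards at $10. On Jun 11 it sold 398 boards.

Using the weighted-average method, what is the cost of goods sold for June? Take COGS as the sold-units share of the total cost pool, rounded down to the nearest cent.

COGS = $4,627.23

Jun 11, sell 398: 398/824 × $9,580.00 → $4,627.23
Ending inventory (cost pool remaining) = $4,952.77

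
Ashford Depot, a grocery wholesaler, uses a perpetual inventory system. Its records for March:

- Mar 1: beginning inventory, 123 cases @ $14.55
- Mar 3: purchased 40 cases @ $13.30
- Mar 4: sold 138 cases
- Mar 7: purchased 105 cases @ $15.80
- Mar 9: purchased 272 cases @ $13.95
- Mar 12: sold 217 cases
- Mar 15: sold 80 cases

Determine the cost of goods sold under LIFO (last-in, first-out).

COGS = $6,147.30

Mar 4, 138 sold [LIFO — newest first]: 40 @ $13.30 + 98 @ $14.55 = $1,957.90
Mar 12, 217 sold [LIFO — newest first]: 217 @ $13.95 = $3,027.15
Mar 15, 80 sold [LIFO — newest first]: 55 @ $13.95 + 25 @ $15.80 = $1,162.25
Total COGS = $1,957.90 + $3,027.15 + $1,162.25 = $6,147.30
Ending inventory: 25 @ $14.55 + 80 @ $15.80 = $1,627.75
Check: goods available $7,775.05 = COGS $6,147.30 + ending $1,627.75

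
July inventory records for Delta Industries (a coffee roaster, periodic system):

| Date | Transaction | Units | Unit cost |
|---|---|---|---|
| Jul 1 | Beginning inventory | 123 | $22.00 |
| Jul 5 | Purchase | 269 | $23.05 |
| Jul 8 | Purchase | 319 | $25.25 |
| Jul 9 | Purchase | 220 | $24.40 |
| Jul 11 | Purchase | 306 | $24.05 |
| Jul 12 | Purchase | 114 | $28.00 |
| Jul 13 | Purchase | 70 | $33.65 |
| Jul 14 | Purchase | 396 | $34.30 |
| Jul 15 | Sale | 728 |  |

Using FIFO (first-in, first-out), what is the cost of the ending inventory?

Jul 15, 728 sold [FIFO — oldest first]: 123 @ $22.00 + 269 @ $23.05 + 319 @ $25.25 + 17 @ $24.40 = $17,376.00
Ending inventory: 203 @ $24.40 + 306 @ $24.05 + 114 @ $28.00 + 70 @ $33.65 + 396 @ $34.30 = $31,442.80
Check: goods available $48,818.80 = COGS $17,376.00 + ending $31,442.80

Ending inventory = $31,442.80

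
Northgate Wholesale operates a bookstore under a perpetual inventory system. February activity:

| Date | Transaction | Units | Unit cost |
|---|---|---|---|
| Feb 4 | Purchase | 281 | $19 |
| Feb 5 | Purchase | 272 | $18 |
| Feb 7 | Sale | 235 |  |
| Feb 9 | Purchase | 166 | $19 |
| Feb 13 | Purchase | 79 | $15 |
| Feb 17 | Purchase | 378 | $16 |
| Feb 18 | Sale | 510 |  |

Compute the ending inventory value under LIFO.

Ending inventory = $8,152

Feb 7, 235 sold [LIFO — newest first]: 235 @ $18 = $4,230
Feb 18, 510 sold [LIFO — newest first]: 378 @ $16 + 79 @ $15 + 53 @ $19 = $8,240
Total COGS = $4,230 + $8,240 = $12,470
Ending inventory: 281 @ $19 + 37 @ $18 + 113 @ $19 = $8,152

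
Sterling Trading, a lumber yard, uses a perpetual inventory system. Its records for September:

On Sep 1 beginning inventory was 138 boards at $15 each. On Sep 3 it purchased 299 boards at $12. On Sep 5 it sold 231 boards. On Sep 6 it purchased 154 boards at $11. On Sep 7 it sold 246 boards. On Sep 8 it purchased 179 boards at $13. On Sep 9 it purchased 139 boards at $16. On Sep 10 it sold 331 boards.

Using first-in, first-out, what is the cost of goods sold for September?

Sep 5, 231 sold [FIFO — oldest first]: 138 @ $15 + 93 @ $12 = $3,186
Sep 7, 246 sold [FIFO — oldest first]: 206 @ $12 + 40 @ $11 = $2,912
Sep 10, 331 sold [FIFO — oldest first]: 114 @ $11 + 179 @ $13 + 38 @ $16 = $4,189
Total COGS = $3,186 + $2,912 + $4,189 = $10,287
Ending inventory: 101 @ $16 = $1,616

COGS = $10,287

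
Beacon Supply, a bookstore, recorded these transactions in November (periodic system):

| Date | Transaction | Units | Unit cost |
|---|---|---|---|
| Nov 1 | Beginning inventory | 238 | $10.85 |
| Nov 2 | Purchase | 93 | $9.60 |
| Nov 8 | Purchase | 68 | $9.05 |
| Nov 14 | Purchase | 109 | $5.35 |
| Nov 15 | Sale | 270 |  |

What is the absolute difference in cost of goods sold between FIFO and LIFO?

FIFO COGS: 238 @ $10.85 + 32 @ $9.60 = $2,889.50
LIFO COGS: 109 @ $5.35 + 68 @ $9.05 + 93 @ $9.60 = $2,091.35
Difference = |$2,889.50 − $2,091.35| = $798.15

$798.15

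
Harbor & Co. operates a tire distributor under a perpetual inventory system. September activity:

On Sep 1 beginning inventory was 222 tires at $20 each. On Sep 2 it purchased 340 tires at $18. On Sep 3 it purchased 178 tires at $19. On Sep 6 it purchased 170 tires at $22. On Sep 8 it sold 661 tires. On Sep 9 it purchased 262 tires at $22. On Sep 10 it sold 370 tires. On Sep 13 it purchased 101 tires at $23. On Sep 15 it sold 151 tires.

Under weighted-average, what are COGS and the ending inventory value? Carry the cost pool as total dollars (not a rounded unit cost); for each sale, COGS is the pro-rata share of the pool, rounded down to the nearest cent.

After Sep 1: 222 on hand, pool $4,440.00 (≈ $20.0000 each)
After Sep 2: 562 on hand, pool $10,560.00 (≈ $18.7900 each)
After Sep 3: 740 on hand, pool $13,942.00 (≈ $18.8405 each)
After Sep 6: 910 on hand, pool $17,682.00 (≈ $19.4308 each)
Sep 8, sell 661: 661/910 × $17,682.00 → $12,843.73
After Sep 9: 511 on hand, pool $10,602.27 (≈ $20.7481 each)
Sep 10, sell 370: 370/511 × $10,602.27 → $7,676.79
After Sep 13: 242 on hand, pool $5,248.48 (≈ $21.6879 each)
Sep 15, sell 151: 151/242 × $5,248.48 → $3,274.87
Total COGS = $12,843.73 + $7,676.79 + $3,274.87 = $23,795.39
Ending inventory (cost pool remaining) = $1,973.61
Check: goods available $25,769.00 = COGS $23,795.39 + ending $1,973.61

COGS = $23,795.39; ending inventory = $1,973.61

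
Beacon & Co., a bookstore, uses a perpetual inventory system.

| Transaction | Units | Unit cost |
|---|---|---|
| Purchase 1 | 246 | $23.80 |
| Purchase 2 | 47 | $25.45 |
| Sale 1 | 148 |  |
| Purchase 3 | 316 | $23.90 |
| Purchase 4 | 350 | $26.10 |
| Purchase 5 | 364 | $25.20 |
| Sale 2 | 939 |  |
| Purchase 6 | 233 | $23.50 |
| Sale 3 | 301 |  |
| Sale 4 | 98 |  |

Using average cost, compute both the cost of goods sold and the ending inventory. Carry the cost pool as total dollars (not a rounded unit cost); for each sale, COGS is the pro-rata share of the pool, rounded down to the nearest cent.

COGS = $36,689.57; ending inventory = $1,697.08

After Purchase 1: 246 on hand, pool $5,854.80 (≈ $23.8000 each)
After Purchase 2: 293 on hand, pool $7,050.95 (≈ $24.0647 each)
Sale 1, sell 148: 148/293 × $7,050.95 → $3,561.57
After Purchase 3: 461 on hand, pool $11,041.78 (≈ $23.9518 each)
After Purchase 4: 811 on hand, pool $20,176.78 (≈ $24.8789 each)
After Purchase 5: 1175 on hand, pool $29,349.58 (≈ $24.9784 each)
Sale 2, sell 939: 939/1175 × $29,349.58 → $23,454.68
After Purchase 6: 469 on hand, pool $11,370.40 (≈ $24.2439 each)
Sale 3, sell 301: 301/469 × $11,370.40 → $7,297.42
Sale 4, sell 98: 98/168 × $4,072.98 → $2,375.90
Total COGS = $3,561.57 + $23,454.68 + $7,297.42 + $2,375.90 = $36,689.57
Ending inventory (cost pool remaining) = $1,697.08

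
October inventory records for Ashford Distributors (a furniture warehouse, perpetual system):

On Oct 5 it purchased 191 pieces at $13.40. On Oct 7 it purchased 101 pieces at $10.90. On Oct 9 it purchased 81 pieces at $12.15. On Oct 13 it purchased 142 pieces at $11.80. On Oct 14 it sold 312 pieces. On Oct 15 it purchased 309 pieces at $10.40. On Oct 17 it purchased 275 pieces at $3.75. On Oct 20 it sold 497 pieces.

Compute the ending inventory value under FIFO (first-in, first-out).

Oct 14, 312 sold [FIFO — oldest first]: 191 @ $13.40 + 101 @ $10.90 + 20 @ $12.15 = $3,903.30
Oct 20, 497 sold [FIFO — oldest first]: 61 @ $12.15 + 142 @ $11.80 + 294 @ $10.40 = $5,474.35
Total COGS = $3,903.30 + $5,474.35 = $9,377.65
Ending inventory: 15 @ $10.40 + 275 @ $3.75 = $1,187.25
Check: goods available $10,564.90 = COGS $9,377.65 + ending $1,187.25

Ending inventory = $1,187.25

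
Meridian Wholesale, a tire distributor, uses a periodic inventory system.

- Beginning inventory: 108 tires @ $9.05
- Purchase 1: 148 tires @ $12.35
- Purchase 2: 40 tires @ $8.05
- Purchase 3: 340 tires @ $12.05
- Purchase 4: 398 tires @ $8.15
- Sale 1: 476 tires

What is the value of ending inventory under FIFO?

Sale 1 (476) [FIFO — oldest first]: 108 @ $9.05 + 148 @ $12.35 + 40 @ $8.05 + 180 @ $12.05 = $5,296.20
Ending inventory: 160 @ $12.05 + 398 @ $8.15 = $5,171.70

Ending inventory = $5,171.70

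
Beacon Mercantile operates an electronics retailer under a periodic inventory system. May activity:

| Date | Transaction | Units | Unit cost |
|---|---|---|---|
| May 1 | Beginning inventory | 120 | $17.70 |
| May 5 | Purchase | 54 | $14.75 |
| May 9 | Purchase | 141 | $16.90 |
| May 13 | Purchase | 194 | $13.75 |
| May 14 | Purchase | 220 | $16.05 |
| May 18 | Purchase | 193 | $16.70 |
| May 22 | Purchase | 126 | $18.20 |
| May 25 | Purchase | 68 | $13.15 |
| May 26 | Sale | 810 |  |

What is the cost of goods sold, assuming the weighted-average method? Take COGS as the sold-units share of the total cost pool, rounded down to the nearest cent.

May 26, sell 810: 810/1116 × $17,912.40 → $13,000.93
Ending inventory (cost pool remaining) = $4,911.47
Check: goods available $17,912.40 = COGS $13,000.93 + ending $4,911.47

COGS = $13,000.93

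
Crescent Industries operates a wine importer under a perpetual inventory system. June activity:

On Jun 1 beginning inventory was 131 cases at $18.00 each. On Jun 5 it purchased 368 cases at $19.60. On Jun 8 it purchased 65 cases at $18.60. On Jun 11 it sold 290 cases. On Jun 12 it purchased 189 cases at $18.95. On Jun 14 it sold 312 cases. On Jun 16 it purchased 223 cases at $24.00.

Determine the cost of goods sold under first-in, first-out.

COGS = $11,499.90

Jun 11, 290 sold [FIFO — oldest first]: 131 @ $18.00 + 159 @ $19.60 = $5,474.40
Jun 14, 312 sold [FIFO — oldest first]: 209 @ $19.60 + 65 @ $18.60 + 38 @ $18.95 = $6,025.50
Total COGS = $5,474.40 + $6,025.50 = $11,499.90
Ending inventory: 151 @ $18.95 + 223 @ $24.00 = $8,213.45
Check: goods available $19,713.35 = COGS $11,499.90 + ending $8,213.45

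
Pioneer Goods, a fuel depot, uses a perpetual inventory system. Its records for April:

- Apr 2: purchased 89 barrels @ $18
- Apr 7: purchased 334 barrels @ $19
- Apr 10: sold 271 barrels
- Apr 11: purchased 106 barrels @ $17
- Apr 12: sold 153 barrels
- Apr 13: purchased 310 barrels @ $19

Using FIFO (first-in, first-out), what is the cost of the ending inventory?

Ending inventory = $7,675

Apr 10, 271 sold [FIFO — oldest first]: 89 @ $18 + 182 @ $19 = $5,060
Apr 12, 153 sold [FIFO — oldest first]: 152 @ $19 + 1 @ $17 = $2,905
Total COGS = $5,060 + $2,905 = $7,965
Ending inventory: 105 @ $17 + 310 @ $19 = $7,675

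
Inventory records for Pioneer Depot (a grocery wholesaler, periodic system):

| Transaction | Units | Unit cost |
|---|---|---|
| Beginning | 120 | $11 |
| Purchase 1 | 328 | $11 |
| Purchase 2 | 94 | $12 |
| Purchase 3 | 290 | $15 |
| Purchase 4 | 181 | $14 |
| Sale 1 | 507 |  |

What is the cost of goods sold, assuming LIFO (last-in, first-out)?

COGS = $7,316

Sale 1 (507) [LIFO — newest first]: 181 @ $14 + 290 @ $15 + 36 @ $12 = $7,316
Ending inventory: 120 @ $11 + 328 @ $11 + 58 @ $12 = $5,624
Check: goods available $12,940 = COGS $7,316 + ending $5,624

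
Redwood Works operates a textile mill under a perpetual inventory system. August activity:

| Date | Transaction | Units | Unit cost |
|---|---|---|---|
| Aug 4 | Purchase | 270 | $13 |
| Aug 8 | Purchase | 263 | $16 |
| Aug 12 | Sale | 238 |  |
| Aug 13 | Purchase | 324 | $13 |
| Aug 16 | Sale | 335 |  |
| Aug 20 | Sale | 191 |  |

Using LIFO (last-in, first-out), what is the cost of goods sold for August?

COGS = $10,721

Aug 12, 238 sold [LIFO — newest first]: 238 @ $16 = $3,808
Aug 16, 335 sold [LIFO — newest first]: 324 @ $13 + 11 @ $16 = $4,388
Aug 20, 191 sold [LIFO — newest first]: 14 @ $16 + 177 @ $13 = $2,525
Total COGS = $3,808 + $4,388 + $2,525 = $10,721
Ending inventory: 93 @ $13 = $1,209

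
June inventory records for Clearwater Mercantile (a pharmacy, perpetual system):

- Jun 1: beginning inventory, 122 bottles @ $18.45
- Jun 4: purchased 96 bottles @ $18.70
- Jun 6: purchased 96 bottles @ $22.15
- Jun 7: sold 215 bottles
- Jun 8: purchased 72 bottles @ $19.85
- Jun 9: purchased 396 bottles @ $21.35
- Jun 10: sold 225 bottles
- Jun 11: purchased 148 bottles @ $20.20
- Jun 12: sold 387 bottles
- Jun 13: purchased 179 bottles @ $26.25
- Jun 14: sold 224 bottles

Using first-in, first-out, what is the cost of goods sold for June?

COGS = $22,222.15

Jun 7, 215 sold [FIFO — oldest first]: 122 @ $18.45 + 93 @ $18.70 = $3,990.00
Jun 10, 225 sold [FIFO — oldest first]: 3 @ $18.70 + 96 @ $22.15 + 72 @ $19.85 + 54 @ $21.35 = $4,764.60
Jun 12, 387 sold [FIFO — oldest first]: 342 @ $21.35 + 45 @ $20.20 = $8,210.70
Jun 14, 224 sold [FIFO — oldest first]: 103 @ $20.20 + 121 @ $26.25 = $5,256.85
Total COGS = $3,990.00 + $4,764.60 + $8,210.70 + $5,256.85 = $22,222.15
Ending inventory: 58 @ $26.25 = $1,522.50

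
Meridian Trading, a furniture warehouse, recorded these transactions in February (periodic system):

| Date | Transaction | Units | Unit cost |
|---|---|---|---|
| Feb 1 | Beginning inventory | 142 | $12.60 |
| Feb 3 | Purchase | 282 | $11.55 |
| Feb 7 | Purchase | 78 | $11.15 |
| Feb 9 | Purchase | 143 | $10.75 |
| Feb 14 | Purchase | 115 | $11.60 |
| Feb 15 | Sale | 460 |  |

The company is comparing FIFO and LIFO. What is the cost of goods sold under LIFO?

FIFO COGS: 142 @ $12.60 + 282 @ $11.55 + 36 @ $11.15 = $5,447.70
LIFO COGS: 115 @ $11.60 + 143 @ $10.75 + 78 @ $11.15 + 124 @ $11.55 = $5,173.15

COGS = $5,173.15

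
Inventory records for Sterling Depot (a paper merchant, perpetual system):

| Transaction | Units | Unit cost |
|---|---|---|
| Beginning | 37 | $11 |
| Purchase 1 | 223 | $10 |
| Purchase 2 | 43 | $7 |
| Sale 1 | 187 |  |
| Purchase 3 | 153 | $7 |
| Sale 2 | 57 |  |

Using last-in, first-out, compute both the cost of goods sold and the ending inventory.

Sale 1 (187) [LIFO — newest first]: 43 @ $7 + 144 @ $10 = $1,741
Sale 2 (57) [LIFO — newest first]: 57 @ $7 = $399
Total COGS = $1,741 + $399 = $2,140
Ending inventory: 37 @ $11 + 79 @ $10 + 96 @ $7 = $1,869

COGS = $2,140; ending inventory = $1,869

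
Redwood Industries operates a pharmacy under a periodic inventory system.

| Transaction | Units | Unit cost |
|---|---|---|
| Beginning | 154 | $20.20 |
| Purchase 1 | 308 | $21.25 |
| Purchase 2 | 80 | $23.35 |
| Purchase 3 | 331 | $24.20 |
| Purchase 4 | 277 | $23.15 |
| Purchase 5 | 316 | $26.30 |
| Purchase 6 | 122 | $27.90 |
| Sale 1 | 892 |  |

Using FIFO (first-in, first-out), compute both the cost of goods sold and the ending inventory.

COGS = $19,973.85; ending inventory = $17,687.30

Sale 1 (892) [FIFO — oldest first]: 154 @ $20.20 + 308 @ $21.25 + 80 @ $23.35 + 331 @ $24.20 + 19 @ $23.15 = $19,973.85
Ending inventory: 258 @ $23.15 + 316 @ $26.30 + 122 @ $27.90 = $17,687.30
Check: goods available $37,661.15 = COGS $19,973.85 + ending $17,687.30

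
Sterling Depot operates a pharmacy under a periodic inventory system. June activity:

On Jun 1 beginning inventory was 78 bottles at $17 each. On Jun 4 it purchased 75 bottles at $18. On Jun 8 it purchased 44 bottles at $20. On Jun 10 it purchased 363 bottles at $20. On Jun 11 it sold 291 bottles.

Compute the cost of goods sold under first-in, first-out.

Jun 11, 291 sold [FIFO — oldest first]: 78 @ $17 + 75 @ $18 + 44 @ $20 + 94 @ $20 = $5,436
Ending inventory: 269 @ $20 = $5,380

COGS = $5,436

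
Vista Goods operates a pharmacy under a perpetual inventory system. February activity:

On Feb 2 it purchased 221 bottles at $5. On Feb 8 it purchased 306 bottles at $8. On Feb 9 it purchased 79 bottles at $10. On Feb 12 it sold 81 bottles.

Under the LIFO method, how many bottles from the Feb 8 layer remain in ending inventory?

Feb 12, 81 sold [LIFO — newest first]: 79 @ $10 + 2 @ $8 = $806
Ending inventory: 221 @ $5 + 304 @ $8 = $3,537

304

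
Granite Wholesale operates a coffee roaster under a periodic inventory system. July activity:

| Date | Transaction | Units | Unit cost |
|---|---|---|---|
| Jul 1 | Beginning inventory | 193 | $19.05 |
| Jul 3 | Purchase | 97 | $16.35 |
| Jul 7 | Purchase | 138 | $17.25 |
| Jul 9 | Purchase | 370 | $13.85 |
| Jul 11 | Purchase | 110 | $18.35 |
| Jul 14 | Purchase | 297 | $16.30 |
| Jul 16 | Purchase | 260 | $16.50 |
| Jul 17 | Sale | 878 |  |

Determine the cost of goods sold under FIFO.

Jul 17, 878 sold [FIFO — oldest first]: 193 @ $19.05 + 97 @ $16.35 + 138 @ $17.25 + 370 @ $13.85 + 80 @ $18.35 = $14,235.60
Ending inventory: 30 @ $18.35 + 297 @ $16.30 + 260 @ $16.50 = $9,681.60

COGS = $14,235.60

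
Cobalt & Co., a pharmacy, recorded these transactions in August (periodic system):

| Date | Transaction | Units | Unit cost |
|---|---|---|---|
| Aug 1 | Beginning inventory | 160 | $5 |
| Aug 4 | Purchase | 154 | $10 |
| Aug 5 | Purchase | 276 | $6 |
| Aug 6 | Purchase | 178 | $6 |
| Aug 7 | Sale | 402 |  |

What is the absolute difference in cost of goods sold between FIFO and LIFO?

$456

FIFO COGS: 160 @ $5 + 154 @ $10 + 88 @ $6 = $2,868
LIFO COGS: 178 @ $6 + 224 @ $6 = $2,412
Difference = |$2,868 − $2,412| = $456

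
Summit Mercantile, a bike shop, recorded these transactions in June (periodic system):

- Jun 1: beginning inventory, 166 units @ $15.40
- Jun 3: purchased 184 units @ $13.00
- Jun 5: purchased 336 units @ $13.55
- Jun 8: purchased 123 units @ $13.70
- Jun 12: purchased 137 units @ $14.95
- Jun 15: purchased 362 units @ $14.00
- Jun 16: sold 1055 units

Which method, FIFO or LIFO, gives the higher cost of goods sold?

FIFO COGS: 166 @ $15.40 + 184 @ $13.00 + 336 @ $13.55 + 123 @ $13.70 + 137 @ $14.95 + 109 @ $14.00 = $14,760.45
LIFO COGS: 362 @ $14.00 + 137 @ $14.95 + 123 @ $13.70 + 336 @ $13.55 + 97 @ $13.00 = $14,615.05

FIFO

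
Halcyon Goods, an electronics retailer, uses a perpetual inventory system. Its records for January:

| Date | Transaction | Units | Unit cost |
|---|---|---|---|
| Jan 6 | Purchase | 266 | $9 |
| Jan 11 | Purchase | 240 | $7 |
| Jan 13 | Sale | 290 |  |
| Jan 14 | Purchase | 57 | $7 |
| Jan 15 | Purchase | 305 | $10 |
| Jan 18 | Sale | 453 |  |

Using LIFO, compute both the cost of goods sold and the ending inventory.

Jan 13, 290 sold [LIFO — newest first]: 240 @ $7 + 50 @ $9 = $2,130
Jan 18, 453 sold [LIFO — newest first]: 305 @ $10 + 57 @ $7 + 91 @ $9 = $4,268
Total COGS = $2,130 + $4,268 = $6,398
Ending inventory: 125 @ $9 = $1,125

COGS = $6,398; ending inventory = $1,125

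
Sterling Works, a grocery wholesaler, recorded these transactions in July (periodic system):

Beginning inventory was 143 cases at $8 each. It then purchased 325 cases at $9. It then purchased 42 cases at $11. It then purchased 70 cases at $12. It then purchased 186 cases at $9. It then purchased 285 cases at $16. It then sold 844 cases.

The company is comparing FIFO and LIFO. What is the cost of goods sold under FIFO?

COGS = $8,293

FIFO COGS: 143 @ $8 + 325 @ $9 + 42 @ $11 + 70 @ $12 + 186 @ $9 + 78 @ $16 = $8,293
LIFO COGS: 285 @ $16 + 186 @ $9 + 70 @ $12 + 42 @ $11 + 261 @ $9 = $9,885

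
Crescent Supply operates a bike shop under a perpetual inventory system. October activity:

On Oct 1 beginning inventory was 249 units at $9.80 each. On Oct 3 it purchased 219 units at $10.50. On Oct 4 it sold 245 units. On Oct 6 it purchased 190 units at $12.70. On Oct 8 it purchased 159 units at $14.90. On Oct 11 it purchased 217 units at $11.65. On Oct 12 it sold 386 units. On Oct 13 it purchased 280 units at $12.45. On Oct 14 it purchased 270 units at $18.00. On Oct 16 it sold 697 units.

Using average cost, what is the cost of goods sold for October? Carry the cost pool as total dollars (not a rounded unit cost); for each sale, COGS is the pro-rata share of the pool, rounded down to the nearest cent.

After Oct 1: 249 on hand, pool $2,440.20 (≈ $9.8000 each)
After Oct 3: 468 on hand, pool $4,739.70 (≈ $10.1276 each)
Oct 4, sell 245: 245/468 × $4,739.70 → $2,481.25
After Oct 6: 413 on hand, pool $4,671.45 (≈ $11.3110 each)
After Oct 8: 572 on hand, pool $7,040.55 (≈ $12.3087 each)
After Oct 11: 789 on hand, pool $9,568.60 (≈ $12.1275 each)
Oct 12, sell 386: 386/789 × $9,568.60 → $4,681.21
After Oct 13: 683 on hand, pool $8,373.39 (≈ $12.2597 each)
After Oct 14: 953 on hand, pool $13,233.39 (≈ $13.8860 each)
Oct 16, sell 697: 697/953 × $13,233.39 → $9,678.56
Total COGS = $2,481.25 + $4,681.21 + $9,678.56 = $16,841.02
Ending inventory (cost pool remaining) = $3,554.83
Check: goods available $20,395.85 = COGS $16,841.02 + ending $3,554.83

COGS = $16,841.02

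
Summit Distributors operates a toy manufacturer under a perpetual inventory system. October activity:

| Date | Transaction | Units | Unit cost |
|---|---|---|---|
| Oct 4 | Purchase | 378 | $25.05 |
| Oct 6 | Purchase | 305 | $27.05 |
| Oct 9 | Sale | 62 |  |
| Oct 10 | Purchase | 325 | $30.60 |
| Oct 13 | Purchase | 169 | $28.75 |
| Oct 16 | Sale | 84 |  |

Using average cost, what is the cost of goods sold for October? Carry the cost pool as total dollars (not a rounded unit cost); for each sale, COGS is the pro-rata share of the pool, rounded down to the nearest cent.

COGS = $3,937.44

After Oct 4: 378 on hand, pool $9,468.90 (≈ $25.0500 each)
After Oct 6: 683 on hand, pool $17,719.15 (≈ $25.9431 each)
Oct 9, sell 62: 62/683 × $17,719.15 → $1,608.47
After Oct 10: 946 on hand, pool $26,055.68 (≈ $27.5430 each)
After Oct 13: 1115 on hand, pool $30,914.43 (≈ $27.7259 each)
Oct 16, sell 84: 84/1115 × $30,914.43 → $2,328.97
Total COGS = $1,608.47 + $2,328.97 = $3,937.44
Ending inventory (cost pool remaining) = $28,585.46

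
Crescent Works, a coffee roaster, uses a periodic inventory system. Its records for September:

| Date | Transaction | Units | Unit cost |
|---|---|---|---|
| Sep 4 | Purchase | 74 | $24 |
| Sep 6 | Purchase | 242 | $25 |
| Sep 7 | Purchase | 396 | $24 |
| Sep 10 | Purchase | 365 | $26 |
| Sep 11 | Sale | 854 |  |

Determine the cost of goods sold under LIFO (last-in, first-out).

Sep 11, 854 sold [LIFO — newest first]: 365 @ $26 + 396 @ $24 + 93 @ $25 = $21,319
Ending inventory: 74 @ $24 + 149 @ $25 = $5,501
Check: goods available $26,820 = COGS $21,319 + ending $5,501

COGS = $21,319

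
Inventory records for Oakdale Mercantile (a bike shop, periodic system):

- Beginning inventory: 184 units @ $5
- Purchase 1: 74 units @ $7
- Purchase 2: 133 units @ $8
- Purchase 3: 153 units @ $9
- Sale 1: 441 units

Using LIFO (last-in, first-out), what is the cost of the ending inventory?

Ending inventory = $515

Sale 1 (441) [LIFO — newest first]: 153 @ $9 + 133 @ $8 + 74 @ $7 + 81 @ $5 = $3,364
Ending inventory: 103 @ $5 = $515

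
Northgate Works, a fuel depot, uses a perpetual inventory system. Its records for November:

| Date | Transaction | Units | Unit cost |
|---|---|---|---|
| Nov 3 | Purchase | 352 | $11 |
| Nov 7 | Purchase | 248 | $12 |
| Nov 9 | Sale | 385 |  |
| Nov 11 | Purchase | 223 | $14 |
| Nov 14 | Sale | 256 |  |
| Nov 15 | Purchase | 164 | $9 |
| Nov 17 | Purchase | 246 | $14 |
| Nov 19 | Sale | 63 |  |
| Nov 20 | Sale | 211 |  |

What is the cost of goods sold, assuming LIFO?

COGS = $11,664

Nov 9, 385 sold [LIFO — newest first]: 248 @ $12 + 137 @ $11 = $4,483
Nov 14, 256 sold [LIFO — newest first]: 223 @ $14 + 33 @ $11 = $3,485
Nov 19, 63 sold [LIFO — newest first]: 63 @ $14 = $882
Nov 20, 211 sold [LIFO — newest first]: 183 @ $14 + 28 @ $9 = $2,814
Total COGS = $4,483 + $3,485 + $882 + $2,814 = $11,664
Ending inventory: 182 @ $11 + 136 @ $9 = $3,226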